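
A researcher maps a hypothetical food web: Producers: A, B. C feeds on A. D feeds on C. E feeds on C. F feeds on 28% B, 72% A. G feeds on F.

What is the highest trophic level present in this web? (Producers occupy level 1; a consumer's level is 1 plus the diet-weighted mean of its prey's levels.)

3

C: 1 + 1 = 2
D: 1 + 2 = 3
E: 1 + 2 = 3
F: 1 + (0.28×1 + 0.72×1) = 2
G: 1 + 2 = 3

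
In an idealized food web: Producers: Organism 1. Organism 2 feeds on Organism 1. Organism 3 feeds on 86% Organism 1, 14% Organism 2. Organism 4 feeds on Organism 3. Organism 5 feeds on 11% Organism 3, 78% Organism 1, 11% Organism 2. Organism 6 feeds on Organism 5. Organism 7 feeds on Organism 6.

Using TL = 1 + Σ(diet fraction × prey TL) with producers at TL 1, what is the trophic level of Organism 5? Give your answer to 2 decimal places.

Organism 2: 1 + 1 = 2
Organism 3: 1 + (0.86×1 + 0.14×2) = 2.14
Organism 4: 1 + 2.14 = 3.14
Organism 5: 1 + (0.11×2.14 + 0.78×1 + 0.11×2) = 2.2354
Organism 6: 1 + 2.2354 = 3.2354
Organism 7: 1 + 3.2354 = 4.2354

2.24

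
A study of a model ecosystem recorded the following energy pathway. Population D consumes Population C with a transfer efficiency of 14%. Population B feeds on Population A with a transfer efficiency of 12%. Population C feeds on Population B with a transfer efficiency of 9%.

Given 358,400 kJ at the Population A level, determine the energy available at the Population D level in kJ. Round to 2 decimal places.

Population B: 358400 × 0.12 = 43008 kJ
Population C: 43008 × 0.09 = 3870.72 kJ
Population D: 3870.72 × 0.14 = 541.9008 kJ

541.90 kJ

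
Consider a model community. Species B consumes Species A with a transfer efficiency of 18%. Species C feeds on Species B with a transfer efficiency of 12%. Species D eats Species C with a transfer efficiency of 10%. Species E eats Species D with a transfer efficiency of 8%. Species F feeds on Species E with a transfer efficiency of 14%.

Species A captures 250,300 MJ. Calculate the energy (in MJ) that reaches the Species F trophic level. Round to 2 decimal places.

6.06 MJ

Species B: 250300 × 0.18 = 45054 MJ
Species C: 45054 × 0.12 = 5406.48 MJ
Species D: 5406.48 × 0.1 = 540.648 MJ
Species E: 540.648 × 0.08 = 43.25184 MJ
Species F: 43.25184 × 0.14 = 6.0552576 MJ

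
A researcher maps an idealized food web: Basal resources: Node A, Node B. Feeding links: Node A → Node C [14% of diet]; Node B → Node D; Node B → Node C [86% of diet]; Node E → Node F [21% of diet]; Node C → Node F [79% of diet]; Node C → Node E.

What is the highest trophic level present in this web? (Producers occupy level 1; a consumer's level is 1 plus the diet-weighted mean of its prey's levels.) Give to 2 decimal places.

Node C: 1 + (0.86×1 + 0.14×1) = 2
Node D: 1 + 1 = 2
Node E: 1 + 2 = 3
Node F: 1 + (0.79×2 + 0.21×3) = 3.21

3.21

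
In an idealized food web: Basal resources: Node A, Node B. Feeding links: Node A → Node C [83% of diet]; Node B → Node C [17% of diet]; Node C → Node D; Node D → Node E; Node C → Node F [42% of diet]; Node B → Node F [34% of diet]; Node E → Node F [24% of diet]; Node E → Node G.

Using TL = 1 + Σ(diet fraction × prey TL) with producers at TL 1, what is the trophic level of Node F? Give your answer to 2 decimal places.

3.14

Node C: 1 + (0.83×1 + 0.17×1) = 2
Node D: 1 + 2 = 3
Node E: 1 + 3 = 4
Node F: 1 + (0.42×2 + 0.34×1 + 0.24×4) = 3.14
Node G: 1 + 4 = 5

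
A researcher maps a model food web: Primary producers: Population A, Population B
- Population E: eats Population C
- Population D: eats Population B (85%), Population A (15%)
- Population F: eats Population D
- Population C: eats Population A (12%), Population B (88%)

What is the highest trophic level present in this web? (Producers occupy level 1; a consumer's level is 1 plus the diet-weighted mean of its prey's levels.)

Population C: 1 + (0.12×1 + 0.88×1) = 2
Population D: 1 + (0.85×1 + 0.15×1) = 2
Population E: 1 + 2 = 3
Population F: 1 + 2 = 3

3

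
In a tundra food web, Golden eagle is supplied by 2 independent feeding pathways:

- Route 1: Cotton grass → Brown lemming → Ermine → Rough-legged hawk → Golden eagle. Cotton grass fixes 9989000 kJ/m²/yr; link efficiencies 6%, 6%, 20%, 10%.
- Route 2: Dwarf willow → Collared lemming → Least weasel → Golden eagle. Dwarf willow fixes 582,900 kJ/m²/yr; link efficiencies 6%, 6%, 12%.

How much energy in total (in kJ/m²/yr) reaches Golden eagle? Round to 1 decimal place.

971.0 kJ/m²/yr

Route 1: 9989000 × 0.06 × 0.06 × 0.2 × 0.1 = 719.208 kJ/m²/yr
Route 2: 582900 × 0.06 × 0.06 × 0.12 = 251.8128 kJ/m²/yr
Total at Golden eagle: 719.208 + 251.8128 = 971.0208 kJ/m²/yr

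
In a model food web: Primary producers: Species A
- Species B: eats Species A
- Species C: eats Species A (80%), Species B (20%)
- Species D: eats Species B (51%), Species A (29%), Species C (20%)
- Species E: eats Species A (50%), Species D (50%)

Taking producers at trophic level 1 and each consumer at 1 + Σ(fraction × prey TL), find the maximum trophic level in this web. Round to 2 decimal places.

2.88

Species B: 1 + 1 = 2
Species C: 1 + (0.8×1 + 0.2×2) = 2.2
Species D: 1 + (0.51×2 + 0.29×1 + 0.2×2.2) = 2.75
Species E: 1 + (0.5×1 + 0.5×2.75) = 2.875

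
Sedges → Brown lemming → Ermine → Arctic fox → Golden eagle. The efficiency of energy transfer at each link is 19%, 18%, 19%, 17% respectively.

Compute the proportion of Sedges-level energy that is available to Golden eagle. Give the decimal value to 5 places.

Product of link efficiencies: 0.19 × 0.18 × 0.19 × 0.17 = 0.00110466

0.00110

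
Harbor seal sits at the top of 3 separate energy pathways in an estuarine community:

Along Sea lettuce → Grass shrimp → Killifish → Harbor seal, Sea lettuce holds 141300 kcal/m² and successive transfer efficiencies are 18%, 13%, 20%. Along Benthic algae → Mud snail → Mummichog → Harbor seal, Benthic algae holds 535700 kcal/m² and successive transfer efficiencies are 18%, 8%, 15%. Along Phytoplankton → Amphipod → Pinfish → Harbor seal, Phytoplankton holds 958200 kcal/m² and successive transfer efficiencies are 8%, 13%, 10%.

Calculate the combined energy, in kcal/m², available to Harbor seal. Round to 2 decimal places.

Via Sea lettuce: 141300 × 0.18 × 0.13 × 0.2 = 661.284 kcal/m²
Via Benthic algae: 535700 × 0.18 × 0.08 × 0.15 = 1157.112 kcal/m²
Via Phytoplankton: 958200 × 0.08 × 0.13 × 0.1 = 996.528 kcal/m²
Total at Harbor seal: 661.284 + 1157.112 + 996.528 = 2814.924 kcal/m²

2814.92 kcal/m²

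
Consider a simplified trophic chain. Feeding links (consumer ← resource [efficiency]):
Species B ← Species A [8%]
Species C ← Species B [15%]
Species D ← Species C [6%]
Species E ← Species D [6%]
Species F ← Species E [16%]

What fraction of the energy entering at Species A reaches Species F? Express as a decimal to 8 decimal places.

Product of link efficiencies: 0.08 × 0.15 × 0.06 × 0.06 × 0.16 = 0.000006912

0.00000691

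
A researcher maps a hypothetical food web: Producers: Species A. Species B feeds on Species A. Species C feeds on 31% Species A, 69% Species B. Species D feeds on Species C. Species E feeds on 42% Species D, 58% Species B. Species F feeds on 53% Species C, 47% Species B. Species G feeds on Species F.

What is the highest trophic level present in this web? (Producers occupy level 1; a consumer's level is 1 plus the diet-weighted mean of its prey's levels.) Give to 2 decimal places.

Species B: 1 + 1 = 2
Species C: 1 + (0.31×1 + 0.69×2) = 2.69
Species D: 1 + 2.69 = 3.69
Species E: 1 + (0.42×3.69 + 0.58×2) = 3.7098
Species F: 1 + (0.53×2.69 + 0.47×2) = 3.3657
Species G: 1 + 3.3657 = 4.3657

4.37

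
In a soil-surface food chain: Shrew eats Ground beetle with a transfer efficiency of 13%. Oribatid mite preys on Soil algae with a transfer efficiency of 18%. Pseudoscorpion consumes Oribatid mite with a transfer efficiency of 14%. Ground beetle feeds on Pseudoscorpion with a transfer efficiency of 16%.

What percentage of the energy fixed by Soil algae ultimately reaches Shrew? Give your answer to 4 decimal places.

Product of link efficiencies: 0.18 × 0.14 × 0.16 × 0.13 = 0.00052416
As a percentage: 0.00052416 × 100 = 0.0524%

0.0524%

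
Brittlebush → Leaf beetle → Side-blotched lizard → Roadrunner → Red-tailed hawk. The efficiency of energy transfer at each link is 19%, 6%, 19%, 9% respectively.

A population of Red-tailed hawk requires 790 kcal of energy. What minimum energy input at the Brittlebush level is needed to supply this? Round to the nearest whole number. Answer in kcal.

4052529 kcal

Cumulative transfer efficiency: 0.19 × 0.06 × 0.19 × 0.09 = 0.00019494
Brittlebush energy = 790 / 0.00019494 = 4052529 kcal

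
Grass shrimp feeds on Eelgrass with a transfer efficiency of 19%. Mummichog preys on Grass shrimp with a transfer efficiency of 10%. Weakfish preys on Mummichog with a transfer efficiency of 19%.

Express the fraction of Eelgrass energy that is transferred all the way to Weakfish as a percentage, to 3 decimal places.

Product of link efficiencies: 0.19 × 0.1 × 0.19 = 0.00361
As a percentage: 0.00361 × 100 = 0.361%

0.361%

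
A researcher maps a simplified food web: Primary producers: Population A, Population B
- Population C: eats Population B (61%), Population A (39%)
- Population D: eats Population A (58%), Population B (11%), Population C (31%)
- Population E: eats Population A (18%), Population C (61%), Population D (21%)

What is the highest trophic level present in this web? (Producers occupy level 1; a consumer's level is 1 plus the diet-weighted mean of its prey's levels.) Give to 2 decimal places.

Population C: 1 + (0.61×1 + 0.39×1) = 2
Population D: 1 + (0.58×1 + 0.11×1 + 0.31×2) = 2.31
Population E: 1 + (0.18×1 + 0.61×2 + 0.21×2.31) = 2.8851

2.89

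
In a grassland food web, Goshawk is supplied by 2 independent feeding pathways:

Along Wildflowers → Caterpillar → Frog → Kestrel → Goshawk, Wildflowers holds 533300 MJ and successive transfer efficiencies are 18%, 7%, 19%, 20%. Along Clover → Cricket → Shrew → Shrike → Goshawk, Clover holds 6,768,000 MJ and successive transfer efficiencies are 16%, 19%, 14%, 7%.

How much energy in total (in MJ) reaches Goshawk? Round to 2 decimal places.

Via Wildflowers: 533300 × 0.18 × 0.07 × 0.19 × 0.2 = 255.34404 MJ
Via Clover: 6768000 × 0.16 × 0.19 × 0.14 × 0.07 = 2016.32256 MJ
Total at Goshawk: 255.34404 + 2016.32256 = 2271.6666 MJ

2271.67 MJ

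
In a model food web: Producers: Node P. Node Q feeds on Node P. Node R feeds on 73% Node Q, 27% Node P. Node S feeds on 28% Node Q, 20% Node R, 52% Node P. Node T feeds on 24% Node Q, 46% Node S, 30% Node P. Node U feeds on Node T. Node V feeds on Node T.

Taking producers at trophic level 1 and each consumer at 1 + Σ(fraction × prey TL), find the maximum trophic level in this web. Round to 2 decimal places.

3.99

Node Q: 1 + 1 = 2
Node R: 1 + (0.73×2 + 0.27×1) = 2.73
Node S: 1 + (0.28×2 + 0.2×2.73 + 0.52×1) = 2.626
Node T: 1 + (0.24×2 + 0.46×2.626 + 0.3×1) = 2.98796
Node U: 1 + 2.98796 = 3.98796
Node V: 1 + 2.98796 = 3.98796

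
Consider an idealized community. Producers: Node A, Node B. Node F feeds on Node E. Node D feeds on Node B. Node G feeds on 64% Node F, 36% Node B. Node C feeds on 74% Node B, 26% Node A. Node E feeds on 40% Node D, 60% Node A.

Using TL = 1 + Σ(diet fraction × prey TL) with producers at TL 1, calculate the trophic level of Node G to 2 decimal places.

3.54

Node C: 1 + (0.74×1 + 0.26×1) = 2
Node D: 1 + 1 = 2
Node E: 1 + (0.4×2 + 0.6×1) = 2.4
Node F: 1 + 2.4 = 3.4
Node G: 1 + (0.64×3.4 + 0.36×1) = 3.536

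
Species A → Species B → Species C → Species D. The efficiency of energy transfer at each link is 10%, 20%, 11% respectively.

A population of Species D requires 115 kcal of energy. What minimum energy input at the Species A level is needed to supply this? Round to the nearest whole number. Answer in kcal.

Cumulative transfer efficiency: 0.1 × 0.2 × 0.11 = 0.0022
Species A energy = 115 / 0.0022 = 52273 kcal

52273 kcal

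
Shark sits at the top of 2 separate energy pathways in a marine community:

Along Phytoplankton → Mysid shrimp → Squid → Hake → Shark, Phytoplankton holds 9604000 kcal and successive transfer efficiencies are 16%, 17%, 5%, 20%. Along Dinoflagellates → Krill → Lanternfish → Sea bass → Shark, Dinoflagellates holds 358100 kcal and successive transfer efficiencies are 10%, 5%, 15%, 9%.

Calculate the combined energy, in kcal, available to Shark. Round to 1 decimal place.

2636.5 kcal

Via Phytoplankton: 9604000 × 0.16 × 0.17 × 0.05 × 0.2 = 2612.288 kcal
Via Dinoflagellates: 358100 × 0.1 × 0.05 × 0.15 × 0.09 = 24.17175 kcal
Total at Shark: 2612.288 + 24.17175 = 2636.45975 kcal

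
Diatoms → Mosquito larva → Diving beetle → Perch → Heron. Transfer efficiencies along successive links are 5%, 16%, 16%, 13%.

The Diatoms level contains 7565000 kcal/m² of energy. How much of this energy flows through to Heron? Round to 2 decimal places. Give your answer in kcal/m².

1258.82 kcal/m²

Mosquito larva: 7565000 × 0.05 = 378250 kcal/m²
Diving beetle: 378250 × 0.16 = 60520 kcal/m²
Perch: 60520 × 0.16 = 9683.2 kcal/m²
Heron: 9683.2 × 0.13 = 1258.816 kcal/m²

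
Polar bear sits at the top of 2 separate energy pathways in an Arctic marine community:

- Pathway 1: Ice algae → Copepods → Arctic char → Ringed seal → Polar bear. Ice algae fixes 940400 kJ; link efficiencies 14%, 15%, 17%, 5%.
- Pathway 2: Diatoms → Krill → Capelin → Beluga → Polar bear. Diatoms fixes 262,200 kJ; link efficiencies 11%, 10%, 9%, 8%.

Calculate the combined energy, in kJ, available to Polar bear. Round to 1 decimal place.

188.6 kJ

Pathway 1: 940400 × 0.14 × 0.15 × 0.17 × 0.05 = 167.8614 kJ
Pathway 2: 262200 × 0.11 × 0.1 × 0.09 × 0.08 = 20.76624 kJ
Total at Polar bear: 167.8614 + 20.76624 = 188.62764 kJ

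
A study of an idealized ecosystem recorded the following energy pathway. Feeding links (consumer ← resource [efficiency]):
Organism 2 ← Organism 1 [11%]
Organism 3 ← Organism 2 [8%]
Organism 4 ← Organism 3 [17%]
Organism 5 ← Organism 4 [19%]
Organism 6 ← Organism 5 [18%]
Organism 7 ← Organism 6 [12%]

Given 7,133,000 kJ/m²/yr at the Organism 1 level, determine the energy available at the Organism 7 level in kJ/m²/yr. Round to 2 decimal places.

43.79 kJ/m²/yr

Organism 2: 7133000 × 0.11 = 784630 kJ/m²/yr
Organism 3: 784630 × 0.08 = 62770.4 kJ/m²/yr
Organism 4: 62770.4 × 0.17 = 10670.968 kJ/m²/yr
Organism 5: 10670.968 × 0.19 = 2027.48392 kJ/m²/yr
Organism 6: 2027.48392 × 0.18 = 364.9471056 kJ/m²/yr
Organism 7: 364.9471056 × 0.12 = 43.793652672 kJ/m²/yr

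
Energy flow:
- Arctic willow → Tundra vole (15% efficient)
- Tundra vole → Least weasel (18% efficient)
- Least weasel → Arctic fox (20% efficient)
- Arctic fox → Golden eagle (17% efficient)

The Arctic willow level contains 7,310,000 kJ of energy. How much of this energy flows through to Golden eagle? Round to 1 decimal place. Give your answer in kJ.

6710.6 kJ

Tundra vole: 7310000 × 0.15 = 1096500 kJ
Least weasel: 1096500 × 0.18 = 197370 kJ
Arctic fox: 197370 × 0.2 = 39474 kJ
Golden eagle: 39474 × 0.17 = 6710.58 kJ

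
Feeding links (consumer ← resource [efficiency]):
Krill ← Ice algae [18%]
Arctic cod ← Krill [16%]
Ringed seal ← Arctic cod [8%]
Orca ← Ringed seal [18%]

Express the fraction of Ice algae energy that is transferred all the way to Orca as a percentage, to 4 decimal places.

Product of link efficiencies: 0.18 × 0.16 × 0.08 × 0.18 = 0.00041472
As a percentage: 0.00041472 × 100 = 0.0415%

0.0415%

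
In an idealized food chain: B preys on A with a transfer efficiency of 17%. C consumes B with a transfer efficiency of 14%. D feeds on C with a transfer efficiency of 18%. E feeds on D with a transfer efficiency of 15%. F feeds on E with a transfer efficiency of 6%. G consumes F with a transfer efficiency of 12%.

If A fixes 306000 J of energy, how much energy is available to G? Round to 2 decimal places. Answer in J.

B: 306000 × 0.17 = 52020 J
C: 52020 × 0.14 = 7282.8 J
D: 7282.8 × 0.18 = 1310.904 J
E: 1310.904 × 0.15 = 196.6356 J
F: 196.6356 × 0.06 = 11.798136 J
G: 11.798136 × 0.12 = 1.41577632 J

1.42 J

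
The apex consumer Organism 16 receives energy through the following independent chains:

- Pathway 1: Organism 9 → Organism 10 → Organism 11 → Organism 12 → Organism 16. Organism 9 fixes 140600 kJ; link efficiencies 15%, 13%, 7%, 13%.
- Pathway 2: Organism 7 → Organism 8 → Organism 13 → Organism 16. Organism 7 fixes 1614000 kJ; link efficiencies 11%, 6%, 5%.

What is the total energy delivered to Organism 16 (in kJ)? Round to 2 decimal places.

557.57 kJ

Pathway 1: 140600 × 0.15 × 0.13 × 0.07 × 0.13 = 24.94947 kJ
Pathway 2: 1614000 × 0.11 × 0.06 × 0.05 = 532.62 kJ
Total at Organism 16: 24.94947 + 532.62 = 557.56947 kJ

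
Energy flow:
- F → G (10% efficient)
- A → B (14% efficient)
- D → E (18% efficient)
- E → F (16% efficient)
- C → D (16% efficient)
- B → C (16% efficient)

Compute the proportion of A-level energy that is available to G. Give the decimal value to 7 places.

Product of link efficiencies: 0.14 × 0.16 × 0.16 × 0.18 × 0.16 × 0.1 = 0.00001032192

0.0000103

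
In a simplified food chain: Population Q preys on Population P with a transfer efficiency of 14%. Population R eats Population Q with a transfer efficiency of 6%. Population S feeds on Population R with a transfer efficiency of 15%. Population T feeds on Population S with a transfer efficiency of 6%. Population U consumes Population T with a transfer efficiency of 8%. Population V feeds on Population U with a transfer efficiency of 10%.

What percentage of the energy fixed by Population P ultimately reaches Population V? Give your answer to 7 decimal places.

Product of link efficiencies: 0.14 × 0.06 × 0.15 × 0.06 × 0.08 × 0.1 = 0.0000006048
As a percentage: 0.0000006048 × 100 = 0.0000605%

0.0000605%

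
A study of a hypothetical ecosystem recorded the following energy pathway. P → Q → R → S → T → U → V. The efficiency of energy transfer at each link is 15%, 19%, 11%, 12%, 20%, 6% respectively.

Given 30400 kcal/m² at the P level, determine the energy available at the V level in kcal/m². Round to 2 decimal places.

0.14 kcal/m²

Q: 30400 × 0.15 = 4560 kcal/m²
R: 4560 × 0.19 = 866.4 kcal/m²
S: 866.4 × 0.11 = 95.304 kcal/m²
T: 95.304 × 0.12 = 11.43648 kcal/m²
U: 11.43648 × 0.2 = 2.287296 kcal/m²
V: 2.287296 × 0.06 = 0.13723776 kcal/m²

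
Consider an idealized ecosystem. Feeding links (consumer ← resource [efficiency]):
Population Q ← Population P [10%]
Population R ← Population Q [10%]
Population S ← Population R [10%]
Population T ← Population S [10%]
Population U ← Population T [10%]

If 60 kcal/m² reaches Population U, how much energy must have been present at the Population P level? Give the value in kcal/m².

6000000 kcal/m²

Cumulative transfer efficiency: 0.1 × 0.1 × 0.1 × 0.1 × 0.1 = 0.00001
Population P energy = 60 / 0.00001 = 6000000 kcal/m²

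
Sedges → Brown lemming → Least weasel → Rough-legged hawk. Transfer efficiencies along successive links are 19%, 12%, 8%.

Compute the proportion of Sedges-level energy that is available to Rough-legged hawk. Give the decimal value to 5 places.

0.00182

Product of link efficiencies: 0.19 × 0.12 × 0.08 = 0.001824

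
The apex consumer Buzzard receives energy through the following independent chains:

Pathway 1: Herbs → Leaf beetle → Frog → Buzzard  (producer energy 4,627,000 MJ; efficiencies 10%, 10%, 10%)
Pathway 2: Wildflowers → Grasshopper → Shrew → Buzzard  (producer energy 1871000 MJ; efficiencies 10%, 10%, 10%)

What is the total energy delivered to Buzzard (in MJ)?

Pathway 1: 4627000 × 0.1 × 0.1 × 0.1 = 4627 MJ
Pathway 2: 1871000 × 0.1 × 0.1 × 0.1 = 1871 MJ
Total at Buzzard: 4627 + 1871 = 6498 MJ

6498 MJ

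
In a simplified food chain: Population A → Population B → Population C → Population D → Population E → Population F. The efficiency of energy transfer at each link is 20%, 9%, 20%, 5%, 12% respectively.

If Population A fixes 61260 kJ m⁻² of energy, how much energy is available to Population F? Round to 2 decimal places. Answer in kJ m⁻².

1.32 kJ m⁻²

Population B: 61260 × 0.2 = 12252 kJ m⁻²
Population C: 12252 × 0.09 = 1102.68 kJ m⁻²
Population D: 1102.68 × 0.2 = 220.536 kJ m⁻²
Population E: 220.536 × 0.05 = 11.0268 kJ m⁻²
Population F: 11.0268 × 0.12 = 1.323216 kJ m⁻²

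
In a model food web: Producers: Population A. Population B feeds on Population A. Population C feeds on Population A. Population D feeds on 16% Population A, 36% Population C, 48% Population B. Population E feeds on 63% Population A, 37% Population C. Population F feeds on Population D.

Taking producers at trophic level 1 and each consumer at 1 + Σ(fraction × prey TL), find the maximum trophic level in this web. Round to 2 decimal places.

Population B: 1 + 1 = 2
Population C: 1 + 1 = 2
Population D: 1 + (0.16×1 + 0.36×2 + 0.48×2) = 2.84
Population E: 1 + (0.63×1 + 0.37×2) = 2.37
Population F: 1 + 2.84 = 3.84

3.84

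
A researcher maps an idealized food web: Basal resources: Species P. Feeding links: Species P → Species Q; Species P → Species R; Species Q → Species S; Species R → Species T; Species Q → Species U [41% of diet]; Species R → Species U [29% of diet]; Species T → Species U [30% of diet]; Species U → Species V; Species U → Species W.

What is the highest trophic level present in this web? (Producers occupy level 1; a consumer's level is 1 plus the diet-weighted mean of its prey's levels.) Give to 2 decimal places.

Species Q: 1 + 1 = 2
Species R: 1 + 1 = 2
Species S: 1 + 2 = 3
Species T: 1 + 2 = 3
Species U: 1 + (0.41×2 + 0.29×2 + 0.3×3) = 3.3
Species V: 1 + 3.3 = 4.3
Species W: 1 + 3.3 = 4.3

4.30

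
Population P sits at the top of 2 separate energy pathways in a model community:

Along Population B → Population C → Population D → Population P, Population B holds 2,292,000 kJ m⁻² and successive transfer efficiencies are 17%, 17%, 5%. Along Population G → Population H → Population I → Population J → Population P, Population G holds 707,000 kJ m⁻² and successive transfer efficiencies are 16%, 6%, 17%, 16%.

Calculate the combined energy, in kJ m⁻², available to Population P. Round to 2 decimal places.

3496.55 kJ m⁻²

Via Population B: 2292000 × 0.17 × 0.17 × 0.05 = 3311.94 kJ m⁻²
Via Population G: 707000 × 0.16 × 0.06 × 0.17 × 0.16 = 184.61184 kJ m⁻²
Total at Population P: 3311.94 + 184.61184 = 3496.55184 kJ m⁻²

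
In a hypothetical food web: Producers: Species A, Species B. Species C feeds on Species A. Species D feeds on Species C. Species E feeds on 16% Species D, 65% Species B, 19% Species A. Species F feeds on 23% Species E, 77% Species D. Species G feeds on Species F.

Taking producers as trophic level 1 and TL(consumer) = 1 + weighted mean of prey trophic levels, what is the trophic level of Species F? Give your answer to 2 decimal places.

3.84

Species C: 1 + 1 = 2
Species D: 1 + 2 = 3
Species E: 1 + (0.16×3 + 0.65×1 + 0.19×1) = 2.32
Species F: 1 + (0.23×2.32 + 0.77×3) = 3.8436
Species G: 1 + 3.8436 = 4.8436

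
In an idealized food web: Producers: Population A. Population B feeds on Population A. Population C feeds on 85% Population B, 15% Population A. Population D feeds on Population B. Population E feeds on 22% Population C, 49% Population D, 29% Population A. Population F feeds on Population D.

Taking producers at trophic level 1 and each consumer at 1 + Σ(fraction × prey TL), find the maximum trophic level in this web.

Population B: 1 + 1 = 2
Population C: 1 + (0.85×2 + 0.15×1) = 2.85
Population D: 1 + 2 = 3
Population E: 1 + (0.22×2.85 + 0.49×3 + 0.29×1) = 3.387
Population F: 1 + 3 = 4

4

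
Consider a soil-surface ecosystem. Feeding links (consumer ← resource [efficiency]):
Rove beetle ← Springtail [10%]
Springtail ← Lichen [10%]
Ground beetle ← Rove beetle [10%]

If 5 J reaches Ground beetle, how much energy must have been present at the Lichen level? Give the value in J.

Cumulative transfer efficiency: 0.1 × 0.1 × 0.1 = 0.001
Lichen energy = 5 / 0.001 = 5000 J

5000 J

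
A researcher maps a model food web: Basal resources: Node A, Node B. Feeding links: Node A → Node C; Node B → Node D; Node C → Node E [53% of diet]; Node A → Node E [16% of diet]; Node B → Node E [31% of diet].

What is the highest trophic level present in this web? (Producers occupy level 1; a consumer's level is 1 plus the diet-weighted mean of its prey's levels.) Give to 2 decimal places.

2.53

Node C: 1 + 1 = 2
Node D: 1 + 1 = 2
Node E: 1 + (0.53×2 + 0.16×1 + 0.31×1) = 2.53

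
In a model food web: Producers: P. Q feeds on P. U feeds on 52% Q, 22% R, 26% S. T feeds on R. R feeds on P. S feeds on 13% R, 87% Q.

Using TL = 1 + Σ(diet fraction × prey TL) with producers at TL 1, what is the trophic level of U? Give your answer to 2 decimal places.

Q: 1 + 1 = 2
R: 1 + 1 = 2
S: 1 + (0.13×2 + 0.87×2) = 3
T: 1 + 2 = 3
U: 1 + (0.52×2 + 0.22×2 + 0.26×3) = 3.26

3.26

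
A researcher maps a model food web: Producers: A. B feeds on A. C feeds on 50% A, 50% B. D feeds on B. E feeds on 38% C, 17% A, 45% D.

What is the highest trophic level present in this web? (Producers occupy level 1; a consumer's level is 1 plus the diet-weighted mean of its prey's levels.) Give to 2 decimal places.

B: 1 + 1 = 2
C: 1 + (0.5×1 + 0.5×2) = 2.5
D: 1 + 2 = 3
E: 1 + (0.38×2.5 + 0.17×1 + 0.45×3) = 3.47

3.47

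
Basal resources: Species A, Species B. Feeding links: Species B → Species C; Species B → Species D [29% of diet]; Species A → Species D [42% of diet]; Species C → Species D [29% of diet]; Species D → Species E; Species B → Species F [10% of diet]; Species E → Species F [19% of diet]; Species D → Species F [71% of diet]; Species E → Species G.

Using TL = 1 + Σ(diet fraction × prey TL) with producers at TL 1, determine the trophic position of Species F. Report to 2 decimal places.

3.35

Species C: 1 + 1 = 2
Species D: 1 + (0.29×1 + 0.42×1 + 0.29×2) = 2.29
Species E: 1 + 2.29 = 3.29
Species F: 1 + (0.1×1 + 0.19×3.29 + 0.71×2.29) = 3.351
Species G: 1 + 3.29 = 4.29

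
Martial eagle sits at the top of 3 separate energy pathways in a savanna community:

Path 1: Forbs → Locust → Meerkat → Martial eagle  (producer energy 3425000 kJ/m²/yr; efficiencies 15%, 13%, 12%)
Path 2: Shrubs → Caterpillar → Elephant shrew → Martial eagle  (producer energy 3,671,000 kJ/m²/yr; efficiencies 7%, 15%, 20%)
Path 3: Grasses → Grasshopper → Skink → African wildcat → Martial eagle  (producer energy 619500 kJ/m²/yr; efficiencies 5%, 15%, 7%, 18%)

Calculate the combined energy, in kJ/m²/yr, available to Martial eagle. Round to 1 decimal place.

Path 1: 3425000 × 0.15 × 0.13 × 0.12 = 8014.5 kJ/m²/yr
Path 2: 3671000 × 0.07 × 0.15 × 0.2 = 7709.1 kJ/m²/yr
Path 3: 619500 × 0.05 × 0.15 × 0.07 × 0.18 = 58.54275 kJ/m²/yr
Total at Martial eagle: 8014.5 + 7709.1 + 58.54275 = 15782.14275 kJ/m²/yr

15782.1 kJ/m²/yr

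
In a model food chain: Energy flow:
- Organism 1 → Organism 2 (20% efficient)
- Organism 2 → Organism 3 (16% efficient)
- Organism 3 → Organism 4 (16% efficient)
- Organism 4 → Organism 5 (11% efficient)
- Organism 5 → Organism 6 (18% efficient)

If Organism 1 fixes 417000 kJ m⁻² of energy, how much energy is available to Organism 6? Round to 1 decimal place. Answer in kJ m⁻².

Organism 2: 417000 × 0.2 = 83400 kJ m⁻²
Organism 3: 83400 × 0.16 = 13344 kJ m⁻²
Organism 4: 13344 × 0.16 = 2135.04 kJ m⁻²
Organism 5: 2135.04 × 0.11 = 234.8544 kJ m⁻²
Organism 6: 234.8544 × 0.18 = 42.273792 kJ m⁻²

42.3 kJ m⁻²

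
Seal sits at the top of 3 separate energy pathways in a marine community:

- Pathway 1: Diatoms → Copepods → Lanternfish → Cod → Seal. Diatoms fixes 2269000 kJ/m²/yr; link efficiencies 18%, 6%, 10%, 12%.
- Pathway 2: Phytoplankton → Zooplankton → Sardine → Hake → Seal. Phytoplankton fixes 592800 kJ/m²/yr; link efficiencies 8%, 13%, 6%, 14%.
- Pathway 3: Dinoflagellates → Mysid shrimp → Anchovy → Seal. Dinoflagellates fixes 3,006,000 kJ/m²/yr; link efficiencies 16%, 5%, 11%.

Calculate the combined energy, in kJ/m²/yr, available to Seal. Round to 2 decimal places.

2991.13 kJ/m²/yr

Pathway 1: 2269000 × 0.18 × 0.06 × 0.1 × 0.12 = 294.0624 kJ/m²/yr
Pathway 2: 592800 × 0.08 × 0.13 × 0.06 × 0.14 = 51.787008 kJ/m²/yr
Pathway 3: 3006000 × 0.16 × 0.05 × 0.11 = 2645.28 kJ/m²/yr
Total at Seal: 294.0624 + 51.787008 + 2645.28 = 2991.129408 kJ/m²/yr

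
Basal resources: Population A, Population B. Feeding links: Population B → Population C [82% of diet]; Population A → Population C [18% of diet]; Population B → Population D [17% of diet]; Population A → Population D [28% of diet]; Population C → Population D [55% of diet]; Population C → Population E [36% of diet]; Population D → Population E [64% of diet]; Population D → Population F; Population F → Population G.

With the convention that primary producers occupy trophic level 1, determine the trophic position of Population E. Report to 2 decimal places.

3.35

Population C: 1 + (0.82×1 + 0.18×1) = 2
Population D: 1 + (0.17×1 + 0.28×1 + 0.55×2) = 2.55
Population E: 1 + (0.36×2 + 0.64×2.55) = 3.352
Population F: 1 + 2.55 = 3.55
Population G: 1 + 3.55 = 4.55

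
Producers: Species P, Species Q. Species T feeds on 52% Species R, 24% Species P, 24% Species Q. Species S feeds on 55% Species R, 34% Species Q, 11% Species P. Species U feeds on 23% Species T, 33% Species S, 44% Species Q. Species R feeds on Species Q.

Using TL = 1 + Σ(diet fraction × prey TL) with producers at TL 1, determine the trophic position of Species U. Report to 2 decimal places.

2.86

Species R: 1 + 1 = 2
Species S: 1 + (0.55×2 + 0.34×1 + 0.11×1) = 2.55
Species T: 1 + (0.52×2 + 0.24×1 + 0.24×1) = 2.52
Species U: 1 + (0.23×2.52 + 0.33×2.55 + 0.44×1) = 2.8611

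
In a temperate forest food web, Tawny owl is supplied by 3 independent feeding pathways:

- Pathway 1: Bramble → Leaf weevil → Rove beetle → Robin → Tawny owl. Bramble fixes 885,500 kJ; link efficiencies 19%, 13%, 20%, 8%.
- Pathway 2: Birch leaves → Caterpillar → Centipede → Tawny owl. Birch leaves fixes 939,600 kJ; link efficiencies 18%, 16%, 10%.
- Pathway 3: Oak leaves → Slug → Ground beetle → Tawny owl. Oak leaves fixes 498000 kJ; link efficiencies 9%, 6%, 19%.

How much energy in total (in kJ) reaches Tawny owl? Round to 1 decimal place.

Pathway 1: 885500 × 0.19 × 0.13 × 0.2 × 0.08 = 349.9496 kJ
Pathway 2: 939600 × 0.18 × 0.16 × 0.1 = 2706.048 kJ
Pathway 3: 498000 × 0.09 × 0.06 × 0.19 = 510.948 kJ
Total at Tawny owl: 349.9496 + 2706.048 + 510.948 = 3566.9456 kJ

3566.9 kJ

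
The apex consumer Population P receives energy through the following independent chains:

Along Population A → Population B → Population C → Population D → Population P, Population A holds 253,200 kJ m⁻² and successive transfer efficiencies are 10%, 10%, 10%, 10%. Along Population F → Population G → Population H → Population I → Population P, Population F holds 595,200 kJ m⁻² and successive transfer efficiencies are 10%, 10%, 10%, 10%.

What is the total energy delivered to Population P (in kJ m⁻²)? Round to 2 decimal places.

84.84 kJ m⁻²

Via Population A: 253200 × 0.1 × 0.1 × 0.1 × 0.1 = 25.32 kJ m⁻²
Via Population F: 595200 × 0.1 × 0.1 × 0.1 × 0.1 = 59.52 kJ m⁻²
Total at Population P: 25.32 + 59.52 = 84.84 kJ m⁻²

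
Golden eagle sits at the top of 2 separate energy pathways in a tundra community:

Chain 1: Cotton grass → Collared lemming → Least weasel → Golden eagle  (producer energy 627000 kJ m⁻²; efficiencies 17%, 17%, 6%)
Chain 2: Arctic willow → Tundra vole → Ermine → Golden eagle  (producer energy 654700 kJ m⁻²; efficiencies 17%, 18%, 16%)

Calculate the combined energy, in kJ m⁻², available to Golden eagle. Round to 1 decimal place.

4292.6 kJ m⁻²

Chain 1: 627000 × 0.17 × 0.17 × 0.06 = 1087.218 kJ m⁻²
Chain 2: 654700 × 0.17 × 0.18 × 0.16 = 3205.4112 kJ m⁻²
Total at Golden eagle: 1087.218 + 3205.4112 = 4292.6292 kJ m⁻²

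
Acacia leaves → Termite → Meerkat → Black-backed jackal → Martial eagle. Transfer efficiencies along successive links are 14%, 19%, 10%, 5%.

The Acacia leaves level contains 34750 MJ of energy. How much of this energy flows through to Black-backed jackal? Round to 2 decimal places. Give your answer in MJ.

92.44 MJ

Termite: 34750 × 0.14 = 4865 MJ
Meerkat: 4865 × 0.19 = 924.35 MJ
Black-backed jackal: 924.35 × 0.1 = 92.435 MJ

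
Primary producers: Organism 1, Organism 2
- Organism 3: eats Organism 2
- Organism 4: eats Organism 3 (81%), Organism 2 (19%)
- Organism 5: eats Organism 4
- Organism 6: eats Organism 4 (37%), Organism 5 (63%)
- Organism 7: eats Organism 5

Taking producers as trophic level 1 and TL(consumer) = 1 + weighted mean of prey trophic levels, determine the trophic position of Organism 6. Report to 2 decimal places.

Organism 3: 1 + 1 = 2
Organism 4: 1 + (0.81×2 + 0.19×1) = 2.81
Organism 5: 1 + 2.81 = 3.81
Organism 6: 1 + (0.37×2.81 + 0.63×3.81) = 4.44
Organism 7: 1 + 3.81 = 4.81

4.44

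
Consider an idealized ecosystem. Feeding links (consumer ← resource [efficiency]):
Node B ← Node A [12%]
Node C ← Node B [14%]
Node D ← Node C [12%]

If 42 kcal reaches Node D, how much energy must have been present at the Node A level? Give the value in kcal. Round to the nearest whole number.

20833 kcal

Cumulative transfer efficiency: 0.12 × 0.14 × 0.12 = 0.002016
Node A energy = 42 / 0.002016 = 20833 kcal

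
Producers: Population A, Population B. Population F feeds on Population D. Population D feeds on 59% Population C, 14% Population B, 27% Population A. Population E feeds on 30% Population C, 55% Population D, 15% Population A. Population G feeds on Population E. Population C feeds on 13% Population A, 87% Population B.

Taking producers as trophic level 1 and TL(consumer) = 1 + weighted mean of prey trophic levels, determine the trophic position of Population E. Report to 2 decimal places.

Population C: 1 + (0.13×1 + 0.87×1) = 2
Population D: 1 + (0.59×2 + 0.14×1 + 0.27×1) = 2.59
Population E: 1 + (0.3×2 + 0.55×2.59 + 0.15×1) = 3.1745
Population F: 1 + 2.59 = 3.59
Population G: 1 + 3.1745 = 4.1745

3.17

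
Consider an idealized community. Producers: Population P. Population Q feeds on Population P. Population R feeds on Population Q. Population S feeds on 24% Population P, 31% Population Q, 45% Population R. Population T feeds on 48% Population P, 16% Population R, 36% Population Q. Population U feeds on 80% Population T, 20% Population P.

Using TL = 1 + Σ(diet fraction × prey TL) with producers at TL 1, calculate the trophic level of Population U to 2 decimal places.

Population Q: 1 + 1 = 2
Population R: 1 + 2 = 3
Population S: 1 + (0.24×1 + 0.31×2 + 0.45×3) = 3.21
Population T: 1 + (0.48×1 + 0.16×3 + 0.36×2) = 2.68
Population U: 1 + (0.8×2.68 + 0.2×1) = 3.344

3.34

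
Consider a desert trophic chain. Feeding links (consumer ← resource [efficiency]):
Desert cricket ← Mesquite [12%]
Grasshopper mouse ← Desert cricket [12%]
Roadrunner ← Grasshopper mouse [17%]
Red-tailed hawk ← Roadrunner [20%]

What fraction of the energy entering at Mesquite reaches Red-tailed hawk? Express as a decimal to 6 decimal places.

Product of link efficiencies: 0.12 × 0.12 × 0.17 × 0.2 = 0.0004896

0.000490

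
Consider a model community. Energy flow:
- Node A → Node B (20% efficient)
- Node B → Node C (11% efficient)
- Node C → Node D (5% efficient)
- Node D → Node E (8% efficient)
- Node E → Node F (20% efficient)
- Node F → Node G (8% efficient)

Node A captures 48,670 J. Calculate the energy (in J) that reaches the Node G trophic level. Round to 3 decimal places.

Node B: 48670 × 0.2 = 9734 J
Node C: 9734 × 0.11 = 1070.74 J
Node D: 1070.74 × 0.05 = 53.537 J
Node E: 53.537 × 0.08 = 4.28296 J
Node F: 4.28296 × 0.2 = 0.856592 J
Node G: 0.856592 × 0.08 = 0.06852736 J

0.069 J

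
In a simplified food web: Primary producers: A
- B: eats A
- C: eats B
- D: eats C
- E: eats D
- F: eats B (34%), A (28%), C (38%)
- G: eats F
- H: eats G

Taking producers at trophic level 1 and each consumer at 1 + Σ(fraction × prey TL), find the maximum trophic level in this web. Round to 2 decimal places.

B: 1 + 1 = 2
C: 1 + 2 = 3
D: 1 + 3 = 4
E: 1 + 4 = 5
F: 1 + (0.34×2 + 0.28×1 + 0.38×3) = 3.1
G: 1 + 3.1 = 4.1
H: 1 + 4.1 = 5.1

5.10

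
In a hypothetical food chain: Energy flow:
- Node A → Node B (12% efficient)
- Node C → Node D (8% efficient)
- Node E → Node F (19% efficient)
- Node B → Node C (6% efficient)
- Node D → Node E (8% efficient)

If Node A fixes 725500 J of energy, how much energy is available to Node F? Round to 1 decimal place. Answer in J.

Node B: 725500 × 0.12 = 87060 J
Node C: 87060 × 0.06 = 5223.6 J
Node D: 5223.6 × 0.08 = 417.888 J
Node E: 417.888 × 0.08 = 33.43104 J
Node F: 33.43104 × 0.19 = 6.3518976 J

6.4 J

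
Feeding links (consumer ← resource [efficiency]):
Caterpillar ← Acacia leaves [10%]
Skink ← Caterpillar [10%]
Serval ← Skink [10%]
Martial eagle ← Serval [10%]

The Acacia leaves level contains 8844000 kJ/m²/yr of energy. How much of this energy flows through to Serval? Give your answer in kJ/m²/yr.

8844 kJ/m²/yr

Caterpillar: 8844000 × 0.1 = 884400 kJ/m²/yr
Skink: 884400 × 0.1 = 88440 kJ/m²/yr
Serval: 88440 × 0.1 = 8844 kJ/m²/yr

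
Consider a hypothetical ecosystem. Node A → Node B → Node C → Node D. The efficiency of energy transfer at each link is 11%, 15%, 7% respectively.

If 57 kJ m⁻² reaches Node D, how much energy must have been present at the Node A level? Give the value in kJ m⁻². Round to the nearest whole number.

49351 kJ m⁻²

Cumulative transfer efficiency: 0.11 × 0.15 × 0.07 = 0.001155
Node A energy = 57 / 0.001155 = 49351 kJ m⁻²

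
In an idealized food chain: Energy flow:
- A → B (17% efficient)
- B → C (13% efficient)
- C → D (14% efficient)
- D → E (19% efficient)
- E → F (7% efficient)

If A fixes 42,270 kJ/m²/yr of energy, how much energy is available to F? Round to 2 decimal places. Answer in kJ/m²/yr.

B: 42270 × 0.17 = 7185.9 kJ/m²/yr
C: 7185.9 × 0.13 = 934.167 kJ/m²/yr
D: 934.167 × 0.14 = 130.78338 kJ/m²/yr
E: 130.78338 × 0.19 = 24.8488422 kJ/m²/yr
F: 24.8488422 × 0.07 = 1.739418954 kJ/m²/yr

1.74 kJ/m²/yr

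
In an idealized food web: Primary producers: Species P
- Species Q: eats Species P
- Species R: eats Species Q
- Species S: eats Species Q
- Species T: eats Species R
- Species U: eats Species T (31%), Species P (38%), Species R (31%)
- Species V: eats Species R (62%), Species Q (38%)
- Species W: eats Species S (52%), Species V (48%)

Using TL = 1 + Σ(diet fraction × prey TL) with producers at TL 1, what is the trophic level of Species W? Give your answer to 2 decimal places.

Species Q: 1 + 1 = 2
Species R: 1 + 2 = 3
Species S: 1 + 2 = 3
Species T: 1 + 3 = 4
Species U: 1 + (0.31×4 + 0.38×1 + 0.31×3) = 3.55
Species V: 1 + (0.62×3 + 0.38×2) = 3.62
Species W: 1 + (0.52×3 + 0.48×3.62) = 4.2976

4.30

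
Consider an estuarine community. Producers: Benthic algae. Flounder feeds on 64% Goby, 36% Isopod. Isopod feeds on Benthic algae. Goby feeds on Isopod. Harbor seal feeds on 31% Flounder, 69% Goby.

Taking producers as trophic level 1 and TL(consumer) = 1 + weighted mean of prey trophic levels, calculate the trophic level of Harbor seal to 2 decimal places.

4.20

Isopod: 1 + 1 = 2
Goby: 1 + 2 = 3
Flounder: 1 + (0.64×3 + 0.36×2) = 3.64
Harbor seal: 1 + (0.31×3.64 + 0.69×3) = 4.1984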